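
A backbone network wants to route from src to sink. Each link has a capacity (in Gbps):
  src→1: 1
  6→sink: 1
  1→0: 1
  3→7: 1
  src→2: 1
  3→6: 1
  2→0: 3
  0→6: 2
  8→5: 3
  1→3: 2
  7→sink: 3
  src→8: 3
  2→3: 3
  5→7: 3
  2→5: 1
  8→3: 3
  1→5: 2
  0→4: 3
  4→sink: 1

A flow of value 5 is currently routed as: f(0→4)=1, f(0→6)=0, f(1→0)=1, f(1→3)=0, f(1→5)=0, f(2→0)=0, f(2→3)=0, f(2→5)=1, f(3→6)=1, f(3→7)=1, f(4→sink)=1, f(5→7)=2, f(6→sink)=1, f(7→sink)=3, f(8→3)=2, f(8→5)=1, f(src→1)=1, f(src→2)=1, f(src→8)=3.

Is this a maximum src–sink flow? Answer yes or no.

Residual reachable from src: {src}; sink is not reachable.
Saturated cut: src→8, src→1, src→2 with total capacity 5 = current flow value. Flow is maximum.

Yes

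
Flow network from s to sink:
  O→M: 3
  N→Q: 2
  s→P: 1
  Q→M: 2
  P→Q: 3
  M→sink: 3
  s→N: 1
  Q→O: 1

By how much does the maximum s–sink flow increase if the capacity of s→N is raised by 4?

1

Original max flow = 2.
After raising cap(s→N), augmenting paths through that edge carry 1 more unit.
New max flow = 3. Increase = 1.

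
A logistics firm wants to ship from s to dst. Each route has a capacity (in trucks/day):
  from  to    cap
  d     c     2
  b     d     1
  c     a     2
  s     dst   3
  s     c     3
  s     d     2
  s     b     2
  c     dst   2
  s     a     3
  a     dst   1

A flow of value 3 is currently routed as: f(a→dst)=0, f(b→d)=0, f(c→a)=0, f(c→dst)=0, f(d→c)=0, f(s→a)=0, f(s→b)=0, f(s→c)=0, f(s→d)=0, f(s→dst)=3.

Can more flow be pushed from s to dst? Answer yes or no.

Residual path s→c→dst has bottleneck 2 > 0.
Pushing 2 along it raises the flow to 5, so the given flow is not maximum.

Yes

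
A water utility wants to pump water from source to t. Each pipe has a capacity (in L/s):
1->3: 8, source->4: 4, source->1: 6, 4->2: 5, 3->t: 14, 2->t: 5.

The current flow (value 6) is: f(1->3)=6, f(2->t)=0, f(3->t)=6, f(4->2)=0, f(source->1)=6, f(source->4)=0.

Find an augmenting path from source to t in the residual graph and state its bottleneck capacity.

Residual along source->4->2->t: source->4: 4, 4->2: 5, 2->t: 5.
Bottleneck = min = 4.

source->4->2->t, bottleneck 4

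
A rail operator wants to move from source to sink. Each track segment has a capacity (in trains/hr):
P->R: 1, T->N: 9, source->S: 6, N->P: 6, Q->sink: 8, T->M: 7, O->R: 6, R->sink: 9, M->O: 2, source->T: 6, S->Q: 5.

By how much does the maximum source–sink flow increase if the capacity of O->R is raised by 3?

0

Original max flow = 8.
Edge O->R does not cross the min cut (source side {M, N, P, S, T, source}), so extra capacity there cannot help.
New max flow = 8. Increase = 0.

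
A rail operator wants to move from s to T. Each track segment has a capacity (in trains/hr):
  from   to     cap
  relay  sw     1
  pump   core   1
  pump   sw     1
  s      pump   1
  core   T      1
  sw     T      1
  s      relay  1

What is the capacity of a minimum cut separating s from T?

2

Max flow = 2 (via 2 augmenting paths).
In the residual at optimum, the set reachable from s is {s}.
Cut edges: s->pump (cap 1), s->relay (cap 1). Sum = 2.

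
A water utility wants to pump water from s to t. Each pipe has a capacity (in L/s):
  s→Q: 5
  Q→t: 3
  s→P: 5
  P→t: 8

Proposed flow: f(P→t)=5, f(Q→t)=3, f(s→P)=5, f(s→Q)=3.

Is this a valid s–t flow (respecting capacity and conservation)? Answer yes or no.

Every edge has 0 ≤ f(e) ≤ cap(e).
At each intermediate node, inflow equals outflow.

Yes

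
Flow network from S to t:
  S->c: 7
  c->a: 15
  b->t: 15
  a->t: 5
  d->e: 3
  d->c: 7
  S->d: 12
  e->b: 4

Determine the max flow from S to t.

Augment S->c->a->t: bottleneck 5. Total 5.
Augment S->d->e->b->t: bottleneck 3. Total 8.
No augmenting path remains in the residual graph.

8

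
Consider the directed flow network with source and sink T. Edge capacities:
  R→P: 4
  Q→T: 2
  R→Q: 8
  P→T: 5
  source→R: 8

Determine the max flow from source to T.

6

Augment source→R→P→T: bottleneck 4. Total 4.
Augment source→R→Q→T: bottleneck 2. Total 6.
No augmenting path remains in the residual graph.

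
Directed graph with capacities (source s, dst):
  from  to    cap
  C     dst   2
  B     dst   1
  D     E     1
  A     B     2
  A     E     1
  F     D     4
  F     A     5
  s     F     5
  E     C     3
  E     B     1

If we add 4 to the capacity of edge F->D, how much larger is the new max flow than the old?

0

Original max flow = 3.
Edge F->D does not cross the min cut (source side {A, B, D, F, s}), so extra capacity there cannot help.
New max flow = 3. Increase = 0.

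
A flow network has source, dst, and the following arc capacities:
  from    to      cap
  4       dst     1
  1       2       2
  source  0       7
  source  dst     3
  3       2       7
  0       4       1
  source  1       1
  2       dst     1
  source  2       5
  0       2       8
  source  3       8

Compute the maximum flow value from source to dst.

5

Augment source→dst: bottleneck 3. Total 3.
Augment source→2→dst: bottleneck 1. Total 4.
Augment source→0→4→dst: bottleneck 1. Total 5.
No augmenting path remains in the residual graph.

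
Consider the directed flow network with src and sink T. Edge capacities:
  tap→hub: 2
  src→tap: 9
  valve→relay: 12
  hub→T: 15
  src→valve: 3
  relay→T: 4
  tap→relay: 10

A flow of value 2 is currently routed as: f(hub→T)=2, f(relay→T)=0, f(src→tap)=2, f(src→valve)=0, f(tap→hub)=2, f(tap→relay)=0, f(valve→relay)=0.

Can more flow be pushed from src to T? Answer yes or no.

Yes

Residual path src→tap→relay→T has bottleneck 4 > 0.
Pushing 4 along it raises the flow to 6, so the given flow is not maximum.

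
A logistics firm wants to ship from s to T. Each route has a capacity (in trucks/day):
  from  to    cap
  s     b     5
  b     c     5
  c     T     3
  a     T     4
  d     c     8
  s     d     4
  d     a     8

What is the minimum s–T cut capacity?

Max flow = 7 (via 2 augmenting paths).
In the residual at optimum, the set reachable from s is {b, c, s}.
Cut edges: s->d (cap 4), c->T (cap 3). Sum = 7.

7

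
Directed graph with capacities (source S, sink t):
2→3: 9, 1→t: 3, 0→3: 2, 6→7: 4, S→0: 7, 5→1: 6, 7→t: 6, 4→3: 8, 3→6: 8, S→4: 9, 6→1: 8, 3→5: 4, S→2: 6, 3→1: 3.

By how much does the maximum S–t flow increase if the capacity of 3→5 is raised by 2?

Original max flow = 7.
Edge 3→5 does not cross the min cut (source side {0, 1, 2, 3, 4, 5, 6, S}), so extra capacity there cannot help.
New max flow = 7. Increase = 0.

0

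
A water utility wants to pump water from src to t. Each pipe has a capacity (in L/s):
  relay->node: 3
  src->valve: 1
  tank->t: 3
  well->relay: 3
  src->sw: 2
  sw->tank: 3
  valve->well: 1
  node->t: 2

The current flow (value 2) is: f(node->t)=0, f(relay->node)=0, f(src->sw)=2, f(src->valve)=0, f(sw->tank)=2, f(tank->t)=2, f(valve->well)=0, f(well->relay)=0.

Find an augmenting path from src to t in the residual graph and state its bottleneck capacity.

Residual along src->valve->well->relay->node->t: src->valve: 1, valve->well: 1, well->relay: 3, relay->node: 3, node->t: 2.
Bottleneck = min = 1.

src->valve->well->relay->node->t, bottleneck 1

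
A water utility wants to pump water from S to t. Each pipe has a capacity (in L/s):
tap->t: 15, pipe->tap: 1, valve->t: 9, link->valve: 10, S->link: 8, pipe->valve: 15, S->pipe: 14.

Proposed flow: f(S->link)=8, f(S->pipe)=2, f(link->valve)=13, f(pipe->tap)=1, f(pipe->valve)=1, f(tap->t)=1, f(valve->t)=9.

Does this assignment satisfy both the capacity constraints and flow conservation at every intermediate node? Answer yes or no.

No

Capacity violated on link->valve: flow 13 > capacity 10.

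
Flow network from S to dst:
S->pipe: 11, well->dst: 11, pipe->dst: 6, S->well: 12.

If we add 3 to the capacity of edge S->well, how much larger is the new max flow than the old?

0

Original max flow = 17.
Edge S->well does not cross the min cut (source side {S, pipe, well}), so extra capacity there cannot help.
New max flow = 17. Increase = 0.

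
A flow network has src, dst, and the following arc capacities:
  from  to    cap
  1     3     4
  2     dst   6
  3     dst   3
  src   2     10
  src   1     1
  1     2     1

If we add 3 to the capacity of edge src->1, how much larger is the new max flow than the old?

2

Original max flow = 7.
After raising cap(src->1), augmenting paths through that edge carry 2 more units.
New max flow = 9. Increase = 2.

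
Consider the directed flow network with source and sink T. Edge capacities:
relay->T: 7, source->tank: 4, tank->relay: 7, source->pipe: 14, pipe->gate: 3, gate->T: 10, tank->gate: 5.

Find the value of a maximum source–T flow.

7

Augment source->pipe->gate->T: bottleneck 3. Total 3.
Augment source->tank->gate->T: bottleneck 4. Total 7.
No augmenting path remains in the residual graph.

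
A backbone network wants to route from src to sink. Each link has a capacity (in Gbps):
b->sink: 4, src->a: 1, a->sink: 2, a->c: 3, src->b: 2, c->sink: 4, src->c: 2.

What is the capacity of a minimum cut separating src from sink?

5

Max flow = 5 (via 3 augmenting paths).
In the residual at optimum, the set reachable from src is {src}.
Cut edges: src->a (cap 1), src->c (cap 2), src->b (cap 2). Sum = 5.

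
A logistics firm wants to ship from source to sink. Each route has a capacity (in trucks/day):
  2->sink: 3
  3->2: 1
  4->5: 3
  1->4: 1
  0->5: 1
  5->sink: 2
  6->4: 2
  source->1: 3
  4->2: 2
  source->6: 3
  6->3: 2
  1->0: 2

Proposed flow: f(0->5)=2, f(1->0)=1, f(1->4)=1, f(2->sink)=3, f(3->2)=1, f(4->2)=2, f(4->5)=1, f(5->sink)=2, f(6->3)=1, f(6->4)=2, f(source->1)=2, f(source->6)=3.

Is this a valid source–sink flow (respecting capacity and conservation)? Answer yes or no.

Capacity violated on 0->5: flow 2 > capacity 1.

No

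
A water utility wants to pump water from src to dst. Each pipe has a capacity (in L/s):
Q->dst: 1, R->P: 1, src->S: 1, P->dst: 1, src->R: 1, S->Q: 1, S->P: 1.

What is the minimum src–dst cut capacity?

Max flow = 2 (via 2 augmenting paths).
In the residual at optimum, the set reachable from src is {src}.
Cut edges: src->R (cap 1), src->S (cap 1). Sum = 2.

2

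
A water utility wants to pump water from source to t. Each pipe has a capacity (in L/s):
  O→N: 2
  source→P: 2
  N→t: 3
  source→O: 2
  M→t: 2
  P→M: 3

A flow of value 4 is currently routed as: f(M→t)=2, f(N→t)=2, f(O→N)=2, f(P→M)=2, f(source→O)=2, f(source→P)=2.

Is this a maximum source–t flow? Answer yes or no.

Yes

Residual reachable from source: {source}; t is not reachable.
Saturated cut: source→O, source→P with total capacity 4 = current flow value. Flow is maximum.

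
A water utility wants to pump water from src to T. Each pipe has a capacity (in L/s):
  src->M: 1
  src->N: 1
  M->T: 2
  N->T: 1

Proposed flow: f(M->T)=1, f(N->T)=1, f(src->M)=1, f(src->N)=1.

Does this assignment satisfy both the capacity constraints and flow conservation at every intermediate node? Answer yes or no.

Yes

Every edge has 0 ≤ f(e) ≤ cap(e).
At each intermediate node, inflow equals outflow.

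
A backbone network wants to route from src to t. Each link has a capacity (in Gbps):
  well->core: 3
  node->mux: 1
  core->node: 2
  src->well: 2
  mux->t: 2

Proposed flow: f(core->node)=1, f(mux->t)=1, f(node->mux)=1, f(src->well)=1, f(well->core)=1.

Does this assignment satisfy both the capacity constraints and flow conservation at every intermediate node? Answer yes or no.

Yes

Every edge has 0 ≤ f(e) ≤ cap(e).
At each intermediate node, inflow equals outflow.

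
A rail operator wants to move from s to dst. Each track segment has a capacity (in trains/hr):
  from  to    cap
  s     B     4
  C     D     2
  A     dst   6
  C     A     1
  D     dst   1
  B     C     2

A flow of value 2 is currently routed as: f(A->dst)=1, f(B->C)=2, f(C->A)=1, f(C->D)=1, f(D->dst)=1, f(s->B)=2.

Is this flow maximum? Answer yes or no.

Residual reachable from s: {B, s}; dst is not reachable.
Saturated cut: B->C with total capacity 2 = current flow value. Flow is maximum.

Yes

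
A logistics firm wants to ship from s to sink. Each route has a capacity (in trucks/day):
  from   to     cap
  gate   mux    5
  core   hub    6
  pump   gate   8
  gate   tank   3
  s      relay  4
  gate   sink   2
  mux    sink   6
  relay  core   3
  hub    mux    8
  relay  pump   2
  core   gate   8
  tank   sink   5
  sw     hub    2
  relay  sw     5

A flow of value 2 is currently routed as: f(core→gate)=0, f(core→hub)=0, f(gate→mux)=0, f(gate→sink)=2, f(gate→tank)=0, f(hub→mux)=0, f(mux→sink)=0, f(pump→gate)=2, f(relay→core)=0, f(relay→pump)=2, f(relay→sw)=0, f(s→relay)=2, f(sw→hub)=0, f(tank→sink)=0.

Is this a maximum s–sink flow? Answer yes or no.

No

Residual path s→relay→core→hub→mux→sink has bottleneck 2 > 0.
Pushing 2 along it raises the flow to 4, so the given flow is not maximum.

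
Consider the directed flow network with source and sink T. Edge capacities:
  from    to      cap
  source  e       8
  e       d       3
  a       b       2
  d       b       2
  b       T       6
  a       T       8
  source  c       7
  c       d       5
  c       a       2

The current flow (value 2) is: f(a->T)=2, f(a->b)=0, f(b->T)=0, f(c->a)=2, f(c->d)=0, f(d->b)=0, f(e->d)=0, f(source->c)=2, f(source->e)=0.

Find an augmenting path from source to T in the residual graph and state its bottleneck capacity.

Residual along source->c->d->b->T: source->c: 5, c->d: 5, d->b: 2, b->T: 6.
Bottleneck = min = 2.

source->c->d->b->T, bottleneck 2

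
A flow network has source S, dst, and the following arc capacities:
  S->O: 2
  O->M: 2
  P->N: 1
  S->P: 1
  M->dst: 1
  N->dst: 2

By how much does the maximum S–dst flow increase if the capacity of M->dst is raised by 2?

1

Original max flow = 2.
After raising cap(M->dst), augmenting paths through that edge carry 1 more unit.
New max flow = 3. Increase = 1.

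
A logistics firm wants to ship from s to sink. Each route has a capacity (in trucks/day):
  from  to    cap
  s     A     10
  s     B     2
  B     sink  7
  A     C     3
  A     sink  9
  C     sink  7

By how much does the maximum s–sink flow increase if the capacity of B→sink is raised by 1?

0

Original max flow = 12.
Edge B→sink does not cross the min cut (source side {s}), so extra capacity there cannot help.
New max flow = 12. Increase = 0.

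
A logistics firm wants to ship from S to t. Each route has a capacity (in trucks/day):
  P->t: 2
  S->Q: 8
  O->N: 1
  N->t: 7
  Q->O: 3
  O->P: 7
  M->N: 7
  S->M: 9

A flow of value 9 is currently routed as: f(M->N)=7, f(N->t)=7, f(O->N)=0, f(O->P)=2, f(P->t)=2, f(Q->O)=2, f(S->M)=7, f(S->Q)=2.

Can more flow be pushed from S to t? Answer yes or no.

No

Residual reachable from S: {M, N, O, P, Q, S}; t is not reachable.
Saturated cut: N->t, P->t with total capacity 9 = current flow value. Flow is maximum.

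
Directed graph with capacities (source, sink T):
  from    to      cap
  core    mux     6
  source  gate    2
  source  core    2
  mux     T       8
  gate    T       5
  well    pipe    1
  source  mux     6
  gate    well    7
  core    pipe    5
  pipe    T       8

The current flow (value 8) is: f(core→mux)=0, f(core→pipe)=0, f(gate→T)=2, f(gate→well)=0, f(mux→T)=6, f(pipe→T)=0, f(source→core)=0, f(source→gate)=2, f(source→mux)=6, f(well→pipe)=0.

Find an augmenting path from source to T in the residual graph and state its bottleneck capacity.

Residual along source→core→mux→T: source→core: 2, core→mux: 6, mux→T: 2.
Bottleneck = min = 2.

source→core→mux→T, bottleneck 2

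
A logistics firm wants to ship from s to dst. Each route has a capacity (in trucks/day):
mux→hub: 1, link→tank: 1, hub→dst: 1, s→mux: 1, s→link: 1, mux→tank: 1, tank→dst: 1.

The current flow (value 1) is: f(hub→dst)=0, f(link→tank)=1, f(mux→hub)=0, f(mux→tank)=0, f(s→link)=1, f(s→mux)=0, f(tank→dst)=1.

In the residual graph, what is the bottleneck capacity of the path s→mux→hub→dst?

1

Residual capacities along the path: s→mux: 1, mux→hub: 1, hub→dst: 1.
Minimum is 1.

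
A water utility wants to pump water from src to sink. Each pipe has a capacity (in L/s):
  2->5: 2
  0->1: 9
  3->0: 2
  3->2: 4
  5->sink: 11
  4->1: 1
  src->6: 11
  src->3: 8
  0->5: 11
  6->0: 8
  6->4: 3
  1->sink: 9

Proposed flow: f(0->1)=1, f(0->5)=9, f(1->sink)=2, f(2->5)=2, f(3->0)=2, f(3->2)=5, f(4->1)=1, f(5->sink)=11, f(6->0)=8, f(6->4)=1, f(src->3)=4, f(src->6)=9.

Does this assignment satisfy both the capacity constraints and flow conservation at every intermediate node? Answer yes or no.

No

Capacity violated on 3->2: flow 5 > capacity 4.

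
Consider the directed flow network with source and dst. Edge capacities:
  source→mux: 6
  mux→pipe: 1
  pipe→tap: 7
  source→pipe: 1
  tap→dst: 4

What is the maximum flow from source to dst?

2

Augment source→pipe→tap→dst: bottleneck 1. Total 1.
Augment source→mux→pipe→tap→dst: bottleneck 1. Total 2.
No augmenting path remains in the residual graph.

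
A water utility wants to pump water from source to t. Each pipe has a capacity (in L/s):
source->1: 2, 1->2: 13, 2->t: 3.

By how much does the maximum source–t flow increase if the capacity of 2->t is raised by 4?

0

Original max flow = 2.
Edge 2->t does not cross the min cut (source side {source}), so extra capacity there cannot help.
New max flow = 2. Increase = 0.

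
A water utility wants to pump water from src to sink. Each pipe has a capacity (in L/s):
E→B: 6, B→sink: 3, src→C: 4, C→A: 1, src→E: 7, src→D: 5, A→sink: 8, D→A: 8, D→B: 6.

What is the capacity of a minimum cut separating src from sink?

Max flow = 9 (via 4 augmenting paths).
In the residual at optimum, the set reachable from src is {B, C, E, src}.
Cut edges: src→D (cap 5), C→A (cap 1), B→sink (cap 3). Sum = 9.

9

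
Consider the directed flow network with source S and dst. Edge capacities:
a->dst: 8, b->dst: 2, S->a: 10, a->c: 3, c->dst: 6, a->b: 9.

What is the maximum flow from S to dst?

10

Augment S->a->dst: bottleneck 8. Total 8.
Augment S->a->c->dst: bottleneck 2. Total 10.
No augmenting path remains in the residual graph.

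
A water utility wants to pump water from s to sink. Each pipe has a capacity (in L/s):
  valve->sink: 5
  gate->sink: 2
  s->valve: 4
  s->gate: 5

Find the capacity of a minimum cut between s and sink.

Max flow = 6 (via 2 augmenting paths).
In the residual at optimum, the set reachable from s is {gate, s}.
Cut edges: s->valve (cap 4), gate->sink (cap 2). Sum = 6.

6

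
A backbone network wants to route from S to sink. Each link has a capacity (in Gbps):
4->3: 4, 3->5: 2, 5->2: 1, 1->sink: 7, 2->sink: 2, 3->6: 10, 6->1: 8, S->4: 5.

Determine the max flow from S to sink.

Augment S->4->3->6->1->sink: bottleneck 4. Total 4.
No augmenting path remains in the residual graph.

4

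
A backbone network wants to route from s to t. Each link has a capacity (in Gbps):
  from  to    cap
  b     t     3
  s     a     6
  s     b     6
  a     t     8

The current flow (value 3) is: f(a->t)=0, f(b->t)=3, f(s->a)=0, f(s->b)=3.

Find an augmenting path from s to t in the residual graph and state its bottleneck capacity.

s->a->t, bottleneck 6

Residual along s->a->t: s->a: 6, a->t: 8.
Bottleneck = min = 6.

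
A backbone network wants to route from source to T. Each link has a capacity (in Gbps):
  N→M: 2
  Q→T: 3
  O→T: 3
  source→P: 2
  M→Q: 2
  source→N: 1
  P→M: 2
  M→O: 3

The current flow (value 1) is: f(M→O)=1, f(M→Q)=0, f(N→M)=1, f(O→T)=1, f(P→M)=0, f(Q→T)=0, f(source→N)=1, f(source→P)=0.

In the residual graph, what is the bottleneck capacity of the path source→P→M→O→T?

Residual capacities along the path: source→P: 2, P→M: 2, M→O: 2, O→T: 2.
Minimum is 2.

2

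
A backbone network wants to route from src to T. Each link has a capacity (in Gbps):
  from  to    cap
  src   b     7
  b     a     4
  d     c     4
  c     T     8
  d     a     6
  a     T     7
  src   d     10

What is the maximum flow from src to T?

Augment src→b→a→T: bottleneck 4. Total 4.
Augment src→d→a→T: bottleneck 3. Total 7.
Augment src→d→c→T: bottleneck 4. Total 11.
No augmenting path remains in the residual graph.

11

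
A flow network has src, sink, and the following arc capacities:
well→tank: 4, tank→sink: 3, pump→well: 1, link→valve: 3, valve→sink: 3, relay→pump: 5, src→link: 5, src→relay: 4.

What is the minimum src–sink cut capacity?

Max flow = 4 (via 2 augmenting paths).
In the residual at optimum, the set reachable from src is {link, pump, relay, src}.
Cut edges: pump→well (cap 1), link→valve (cap 3). Sum = 4.

4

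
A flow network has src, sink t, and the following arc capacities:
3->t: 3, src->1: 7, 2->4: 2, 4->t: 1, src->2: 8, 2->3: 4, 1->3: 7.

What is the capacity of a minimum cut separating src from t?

Max flow = 4 (via 2 augmenting paths).
In the residual at optimum, the set reachable from src is {1, 2, 3, 4, src}.
Cut edges: 3->t (cap 3), 4->t (cap 1). Sum = 4.

4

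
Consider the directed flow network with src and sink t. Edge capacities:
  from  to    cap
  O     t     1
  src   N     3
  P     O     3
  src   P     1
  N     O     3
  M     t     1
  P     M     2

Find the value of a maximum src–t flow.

Augment src->P->M->t: bottleneck 1. Total 1.
Augment src->N->O->t: bottleneck 1. Total 2.
No augmenting path remains in the residual graph.

2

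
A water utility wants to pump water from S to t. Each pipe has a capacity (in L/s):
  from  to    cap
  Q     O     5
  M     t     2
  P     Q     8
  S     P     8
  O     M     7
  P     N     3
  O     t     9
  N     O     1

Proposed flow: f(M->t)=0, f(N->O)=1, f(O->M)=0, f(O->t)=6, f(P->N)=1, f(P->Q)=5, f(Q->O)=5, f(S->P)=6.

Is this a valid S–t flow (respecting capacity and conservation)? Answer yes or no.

Yes

Every edge has 0 ≤ f(e) ≤ cap(e).
At each intermediate node, inflow equals outflow.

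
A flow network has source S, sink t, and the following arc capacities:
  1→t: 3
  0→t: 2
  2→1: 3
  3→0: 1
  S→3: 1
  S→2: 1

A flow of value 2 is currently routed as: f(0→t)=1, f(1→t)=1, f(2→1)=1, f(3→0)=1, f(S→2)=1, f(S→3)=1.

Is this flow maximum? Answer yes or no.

Residual reachable from S: {S}; t is not reachable.
Saturated cut: S→2, S→3 with total capacity 2 = current flow value. Flow is maximum.

Yes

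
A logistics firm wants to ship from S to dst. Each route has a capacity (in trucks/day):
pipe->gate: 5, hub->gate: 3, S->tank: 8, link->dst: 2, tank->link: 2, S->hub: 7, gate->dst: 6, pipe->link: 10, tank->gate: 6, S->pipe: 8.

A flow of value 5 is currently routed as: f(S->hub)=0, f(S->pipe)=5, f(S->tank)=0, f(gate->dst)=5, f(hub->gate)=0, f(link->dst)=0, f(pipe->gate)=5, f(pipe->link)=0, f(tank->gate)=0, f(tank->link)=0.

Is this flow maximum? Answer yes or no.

No

Residual path S->pipe->link->dst has bottleneck 2 > 0.
Pushing 2 along it raises the flow to 7, so the given flow is not maximum.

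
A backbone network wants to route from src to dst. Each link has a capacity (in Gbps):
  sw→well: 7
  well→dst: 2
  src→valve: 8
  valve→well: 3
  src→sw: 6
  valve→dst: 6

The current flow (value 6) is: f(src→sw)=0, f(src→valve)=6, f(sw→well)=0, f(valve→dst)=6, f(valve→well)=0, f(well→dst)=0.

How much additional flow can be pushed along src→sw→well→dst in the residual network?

2

Residual capacities along the path: src→sw: 6, sw→well: 7, well→dst: 2.
Minimum is 2.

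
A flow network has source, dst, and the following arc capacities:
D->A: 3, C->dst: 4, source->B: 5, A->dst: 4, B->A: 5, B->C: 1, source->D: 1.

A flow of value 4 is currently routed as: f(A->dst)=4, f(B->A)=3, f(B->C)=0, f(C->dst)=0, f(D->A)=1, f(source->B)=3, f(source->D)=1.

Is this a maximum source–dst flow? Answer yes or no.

Residual path source->B->C->dst has bottleneck 1 > 0.
Pushing 1 along it raises the flow to 5, so the given flow is not maximum.

No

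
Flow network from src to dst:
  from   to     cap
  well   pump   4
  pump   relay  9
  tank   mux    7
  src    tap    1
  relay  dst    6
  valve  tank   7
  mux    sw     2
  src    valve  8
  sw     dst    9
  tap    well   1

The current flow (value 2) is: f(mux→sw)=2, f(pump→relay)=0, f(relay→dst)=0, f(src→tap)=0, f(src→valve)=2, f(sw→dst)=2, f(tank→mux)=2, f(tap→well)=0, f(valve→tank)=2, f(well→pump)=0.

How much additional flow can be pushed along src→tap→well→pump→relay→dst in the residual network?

Residual capacities along the path: src→tap: 1, tap→well: 1, well→pump: 4, pump→relay: 9, relay→dst: 6.
Minimum is 1.

1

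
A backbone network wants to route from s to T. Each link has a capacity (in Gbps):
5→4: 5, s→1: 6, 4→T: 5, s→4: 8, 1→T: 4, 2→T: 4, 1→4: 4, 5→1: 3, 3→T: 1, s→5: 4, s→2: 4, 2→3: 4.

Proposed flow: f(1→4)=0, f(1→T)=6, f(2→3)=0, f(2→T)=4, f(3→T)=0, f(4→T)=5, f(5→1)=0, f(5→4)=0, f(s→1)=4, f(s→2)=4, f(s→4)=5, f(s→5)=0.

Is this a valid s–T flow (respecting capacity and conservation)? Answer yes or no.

No

Capacity violated on 1→T: flow 6 > capacity 4.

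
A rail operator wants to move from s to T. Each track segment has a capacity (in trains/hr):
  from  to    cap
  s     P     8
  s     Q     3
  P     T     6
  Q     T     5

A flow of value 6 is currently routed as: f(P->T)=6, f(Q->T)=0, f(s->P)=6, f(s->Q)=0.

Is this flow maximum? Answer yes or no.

No

Residual path s->Q->T has bottleneck 3 > 0.
Pushing 3 along it raises the flow to 9, so the given flow is not maximum.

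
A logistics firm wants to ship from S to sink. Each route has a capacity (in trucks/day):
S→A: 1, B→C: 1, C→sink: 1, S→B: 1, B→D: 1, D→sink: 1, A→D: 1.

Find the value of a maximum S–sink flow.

Augment S→B→C→sink: bottleneck 1. Total 1.
Augment S→A→D→sink: bottleneck 1. Total 2.
No augmenting path remains in the residual graph.

2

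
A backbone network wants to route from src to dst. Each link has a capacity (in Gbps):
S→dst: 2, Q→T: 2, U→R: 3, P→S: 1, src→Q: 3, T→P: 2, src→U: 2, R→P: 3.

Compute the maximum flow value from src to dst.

1

Augment src→Q→T→P→S→dst: bottleneck 1. Total 1.
No augmenting path remains in the residual graph.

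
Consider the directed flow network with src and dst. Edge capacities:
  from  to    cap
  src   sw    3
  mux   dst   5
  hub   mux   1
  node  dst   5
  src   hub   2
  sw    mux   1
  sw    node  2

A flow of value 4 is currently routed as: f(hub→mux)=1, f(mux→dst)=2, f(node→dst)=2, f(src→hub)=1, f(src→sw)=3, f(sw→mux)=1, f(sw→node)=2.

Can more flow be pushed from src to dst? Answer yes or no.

Residual reachable from src: {hub, src}; dst is not reachable.
Saturated cut: src→sw, hub→mux with total capacity 4 = current flow value. Flow is maximum.

No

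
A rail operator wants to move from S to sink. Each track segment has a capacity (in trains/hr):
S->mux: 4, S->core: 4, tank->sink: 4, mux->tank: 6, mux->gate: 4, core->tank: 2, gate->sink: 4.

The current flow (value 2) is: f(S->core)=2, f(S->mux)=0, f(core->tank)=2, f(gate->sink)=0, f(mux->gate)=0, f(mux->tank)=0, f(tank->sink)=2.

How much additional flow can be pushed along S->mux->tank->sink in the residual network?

Residual capacities along the path: S->mux: 4, mux->tank: 6, tank->sink: 2.
Minimum is 2.

2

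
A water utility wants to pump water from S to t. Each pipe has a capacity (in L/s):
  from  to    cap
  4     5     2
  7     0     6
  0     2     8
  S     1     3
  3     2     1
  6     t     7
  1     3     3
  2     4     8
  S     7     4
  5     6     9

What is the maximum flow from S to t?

2

Augment S->1->3->2->4->5->6->t: bottleneck 1. Total 1.
Augment S->7->0->2->4->5->6->t: bottleneck 1. Total 2.
No augmenting path remains in the residual graph.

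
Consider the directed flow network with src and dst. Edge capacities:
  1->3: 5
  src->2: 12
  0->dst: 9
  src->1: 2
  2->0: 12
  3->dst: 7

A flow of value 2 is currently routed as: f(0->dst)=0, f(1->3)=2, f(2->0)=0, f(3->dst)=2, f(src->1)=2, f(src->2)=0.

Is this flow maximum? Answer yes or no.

No

Residual path src->2->0->dst has bottleneck 9 > 0.
Pushing 9 along it raises the flow to 11, so the given flow is not maximum.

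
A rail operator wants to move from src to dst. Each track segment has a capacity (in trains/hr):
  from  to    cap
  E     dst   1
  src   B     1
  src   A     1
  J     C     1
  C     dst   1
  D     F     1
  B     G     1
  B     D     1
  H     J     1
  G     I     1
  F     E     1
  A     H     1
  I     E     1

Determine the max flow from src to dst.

Augment src->A->H->J->C->dst: bottleneck 1. Total 1.
Augment src->B->D->F->E->dst: bottleneck 1. Total 2.
No augmenting path remains in the residual graph.

2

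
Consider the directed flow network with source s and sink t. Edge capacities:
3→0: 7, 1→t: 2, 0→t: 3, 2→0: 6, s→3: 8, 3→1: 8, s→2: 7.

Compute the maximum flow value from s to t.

5

Augment s→2→0→t: bottleneck 3. Total 3.
Augment s→3→1→t: bottleneck 2. Total 5.
No augmenting path remains in the residual graph.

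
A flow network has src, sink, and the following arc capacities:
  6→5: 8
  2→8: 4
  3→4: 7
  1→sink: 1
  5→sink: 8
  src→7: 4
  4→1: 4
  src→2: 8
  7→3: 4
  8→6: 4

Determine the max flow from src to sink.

Augment src→2→8→6→5→sink: bottleneck 4. Total 4.
Augment src→7→3→4→1→sink: bottleneck 1. Total 5.
No augmenting path remains in the residual graph.

5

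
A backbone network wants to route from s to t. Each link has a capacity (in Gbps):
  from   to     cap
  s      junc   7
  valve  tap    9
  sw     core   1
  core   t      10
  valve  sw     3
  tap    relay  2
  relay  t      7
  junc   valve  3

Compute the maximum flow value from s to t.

3

Augment s->junc->valve->sw->core->t: bottleneck 1. Total 1.
Augment s->junc->valve->tap->relay->t: bottleneck 2. Total 3.
No augmenting path remains in the residual graph.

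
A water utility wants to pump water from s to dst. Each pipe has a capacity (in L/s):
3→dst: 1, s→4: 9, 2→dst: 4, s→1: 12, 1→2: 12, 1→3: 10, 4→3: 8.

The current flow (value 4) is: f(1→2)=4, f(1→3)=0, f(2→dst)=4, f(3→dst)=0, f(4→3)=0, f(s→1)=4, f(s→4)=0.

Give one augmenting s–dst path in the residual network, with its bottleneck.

Residual along s→1→3→dst: s→1: 8, 1→3: 10, 3→dst: 1.
Bottleneck = min = 1.

s→1→3→dst, bottleneck 1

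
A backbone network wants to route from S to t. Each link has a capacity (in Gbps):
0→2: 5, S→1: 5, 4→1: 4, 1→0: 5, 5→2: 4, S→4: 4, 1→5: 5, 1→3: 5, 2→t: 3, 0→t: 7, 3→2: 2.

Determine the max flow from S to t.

Augment S→1→0→t: bottleneck 5. Total 5.
Augment S→4→1→3→2→t: bottleneck 2. Total 7.
Augment S→4→1→5→2→t: bottleneck 1. Total 8.
No augmenting path remains in the residual graph.

8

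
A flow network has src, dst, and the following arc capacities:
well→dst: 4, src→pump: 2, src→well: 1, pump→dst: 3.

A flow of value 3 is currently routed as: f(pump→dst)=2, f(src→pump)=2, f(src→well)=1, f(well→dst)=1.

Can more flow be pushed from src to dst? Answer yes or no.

Residual reachable from src: {src}; dst is not reachable.
Saturated cut: src→pump, src→well with total capacity 3 = current flow value. Flow is maximum.

No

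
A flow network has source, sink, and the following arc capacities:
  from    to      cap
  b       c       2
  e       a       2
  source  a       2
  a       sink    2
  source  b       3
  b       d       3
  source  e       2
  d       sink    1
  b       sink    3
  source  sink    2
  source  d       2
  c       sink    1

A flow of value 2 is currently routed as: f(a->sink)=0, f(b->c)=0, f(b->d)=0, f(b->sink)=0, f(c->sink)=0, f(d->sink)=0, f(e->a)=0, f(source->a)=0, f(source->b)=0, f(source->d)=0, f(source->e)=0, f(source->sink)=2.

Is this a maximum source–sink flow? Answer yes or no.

Residual path source->a->sink has bottleneck 2 > 0.
Pushing 2 along it raises the flow to 4, so the given flow is not maximum.

No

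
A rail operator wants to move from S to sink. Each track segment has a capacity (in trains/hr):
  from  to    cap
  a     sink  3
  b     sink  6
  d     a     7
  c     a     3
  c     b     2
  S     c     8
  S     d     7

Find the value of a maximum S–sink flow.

5

Augment S→d→a→sink: bottleneck 3. Total 3.
Augment S→c→b→sink: bottleneck 2. Total 5.
No augmenting path remains in the residual graph.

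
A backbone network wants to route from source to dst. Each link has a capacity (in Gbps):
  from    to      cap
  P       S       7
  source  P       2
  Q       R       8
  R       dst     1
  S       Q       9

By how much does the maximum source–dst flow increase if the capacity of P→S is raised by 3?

Original max flow = 1.
Edge P→S does not cross the min cut (source side {P, Q, R, S, source}), so extra capacity there cannot help.
New max flow = 1. Increase = 0.

0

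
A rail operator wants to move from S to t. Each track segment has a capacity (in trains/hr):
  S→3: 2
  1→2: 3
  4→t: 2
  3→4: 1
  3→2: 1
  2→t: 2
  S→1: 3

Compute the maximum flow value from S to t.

3

Augment S→1→2→t: bottleneck 2. Total 2.
Augment S→3→4→t: bottleneck 1. Total 3.
No augmenting path remains in the residual graph.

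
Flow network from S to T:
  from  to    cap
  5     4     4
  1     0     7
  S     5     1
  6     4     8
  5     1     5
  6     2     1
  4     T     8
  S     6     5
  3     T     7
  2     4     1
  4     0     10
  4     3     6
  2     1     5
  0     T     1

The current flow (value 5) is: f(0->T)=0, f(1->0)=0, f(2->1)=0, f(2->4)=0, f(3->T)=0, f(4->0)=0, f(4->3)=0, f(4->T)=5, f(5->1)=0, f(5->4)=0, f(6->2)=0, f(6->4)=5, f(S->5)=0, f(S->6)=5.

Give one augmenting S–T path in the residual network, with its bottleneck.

Residual along S->5->4->T: S->5: 1, 5->4: 4, 4->T: 3.
Bottleneck = min = 1.

S->5->4->T, bottleneck 1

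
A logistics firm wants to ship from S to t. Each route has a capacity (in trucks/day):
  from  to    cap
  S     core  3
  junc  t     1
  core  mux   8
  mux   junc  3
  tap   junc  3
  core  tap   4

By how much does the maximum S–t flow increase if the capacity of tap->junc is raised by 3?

Original max flow = 1.
Edge tap->junc does not cross the min cut (source side {S, core, junc, mux, tap}), so extra capacity there cannot help.
New max flow = 1. Increase = 0.

0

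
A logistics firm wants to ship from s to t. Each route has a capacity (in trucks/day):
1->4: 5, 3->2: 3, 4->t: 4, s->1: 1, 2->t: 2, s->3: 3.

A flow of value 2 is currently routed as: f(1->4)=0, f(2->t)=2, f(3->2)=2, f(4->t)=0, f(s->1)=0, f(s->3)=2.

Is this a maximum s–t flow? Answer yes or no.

No

Residual path s->1->4->t has bottleneck 1 > 0.
Pushing 1 along it raises the flow to 3, so the given flow is not maximum.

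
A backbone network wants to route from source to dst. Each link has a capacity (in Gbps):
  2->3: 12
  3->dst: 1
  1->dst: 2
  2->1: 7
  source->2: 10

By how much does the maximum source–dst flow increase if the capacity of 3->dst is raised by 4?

Original max flow = 3.
After raising cap(3->dst), augmenting paths through that edge carry 4 more units.
New max flow = 7. Increase = 4.

4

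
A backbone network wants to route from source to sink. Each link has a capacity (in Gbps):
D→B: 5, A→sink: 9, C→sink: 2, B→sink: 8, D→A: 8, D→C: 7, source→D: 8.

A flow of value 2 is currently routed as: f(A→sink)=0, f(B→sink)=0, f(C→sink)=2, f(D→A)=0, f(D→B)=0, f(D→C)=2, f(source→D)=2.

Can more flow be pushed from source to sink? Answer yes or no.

Residual path source→D→A→sink has bottleneck 6 > 0.
Pushing 6 along it raises the flow to 8, so the given flow is not maximum.

Yes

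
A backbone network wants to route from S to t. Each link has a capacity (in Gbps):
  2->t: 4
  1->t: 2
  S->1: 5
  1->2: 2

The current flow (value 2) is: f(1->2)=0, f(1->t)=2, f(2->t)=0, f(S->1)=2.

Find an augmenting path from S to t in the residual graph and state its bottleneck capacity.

Residual along S->1->2->t: S->1: 3, 1->2: 2, 2->t: 4.
Bottleneck = min = 2.

S->1->2->t, bottleneck 2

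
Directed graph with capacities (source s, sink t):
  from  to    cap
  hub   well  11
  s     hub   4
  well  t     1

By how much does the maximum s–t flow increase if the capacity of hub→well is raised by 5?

0

Original max flow = 1.
Edge hub→well does not cross the min cut (source side {hub, s, well}), so extra capacity there cannot help.
New max flow = 1. Increase = 0.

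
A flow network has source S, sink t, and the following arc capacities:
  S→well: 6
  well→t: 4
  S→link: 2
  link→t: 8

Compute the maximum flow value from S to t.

6

Augment S→well→t: bottleneck 4. Total 4.
Augment S→link→t: bottleneck 2. Total 6.
No augmenting path remains in the residual graph.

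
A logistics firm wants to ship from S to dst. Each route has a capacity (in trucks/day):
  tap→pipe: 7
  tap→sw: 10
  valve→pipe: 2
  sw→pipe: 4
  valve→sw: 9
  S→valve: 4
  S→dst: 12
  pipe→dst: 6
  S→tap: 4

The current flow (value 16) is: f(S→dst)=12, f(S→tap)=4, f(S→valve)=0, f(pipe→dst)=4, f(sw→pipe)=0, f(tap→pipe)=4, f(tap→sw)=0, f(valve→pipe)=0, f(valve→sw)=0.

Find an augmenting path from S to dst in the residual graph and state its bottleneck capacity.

S→valve→pipe→dst, bottleneck 2

Residual along S→valve→pipe→dst: S→valve: 4, valve→pipe: 2, pipe→dst: 2.
Bottleneck = min = 2.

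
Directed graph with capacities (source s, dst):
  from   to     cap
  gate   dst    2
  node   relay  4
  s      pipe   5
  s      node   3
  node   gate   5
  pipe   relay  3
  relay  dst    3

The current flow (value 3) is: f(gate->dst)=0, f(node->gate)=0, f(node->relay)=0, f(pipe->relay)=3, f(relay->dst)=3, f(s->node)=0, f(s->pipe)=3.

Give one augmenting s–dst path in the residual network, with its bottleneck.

Residual along s->node->gate->dst: s->node: 3, node->gate: 5, gate->dst: 2.
Bottleneck = min = 2.

s->node->gate->dst, bottleneck 2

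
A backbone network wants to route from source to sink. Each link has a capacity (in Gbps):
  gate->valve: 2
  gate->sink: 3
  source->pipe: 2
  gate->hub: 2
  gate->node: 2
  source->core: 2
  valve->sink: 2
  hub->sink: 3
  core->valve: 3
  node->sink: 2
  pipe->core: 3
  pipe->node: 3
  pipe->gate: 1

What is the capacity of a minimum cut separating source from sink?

Max flow = 4 (via 3 augmenting paths).
In the residual at optimum, the set reachable from source is {source}.
Cut edges: source->pipe (cap 2), source->core (cap 2). Sum = 4.

4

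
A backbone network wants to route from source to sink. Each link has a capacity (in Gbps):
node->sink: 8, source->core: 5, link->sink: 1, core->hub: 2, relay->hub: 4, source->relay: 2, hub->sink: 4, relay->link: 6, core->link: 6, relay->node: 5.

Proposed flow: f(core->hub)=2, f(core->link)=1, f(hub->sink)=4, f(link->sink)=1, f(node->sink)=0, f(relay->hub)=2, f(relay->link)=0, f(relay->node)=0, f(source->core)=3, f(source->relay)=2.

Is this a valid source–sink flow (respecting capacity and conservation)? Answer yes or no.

Yes

Every edge has 0 ≤ f(e) ≤ cap(e).
At each intermediate node, inflow equals outflow.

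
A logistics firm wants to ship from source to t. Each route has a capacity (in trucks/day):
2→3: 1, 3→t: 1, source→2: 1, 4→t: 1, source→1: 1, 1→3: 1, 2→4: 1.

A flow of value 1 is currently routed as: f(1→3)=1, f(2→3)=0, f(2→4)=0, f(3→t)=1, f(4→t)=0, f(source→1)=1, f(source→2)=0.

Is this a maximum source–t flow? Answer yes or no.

Residual path source→2→4→t has bottleneck 1 > 0.
Pushing 1 along it raises the flow to 2, so the given flow is not maximum.

No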